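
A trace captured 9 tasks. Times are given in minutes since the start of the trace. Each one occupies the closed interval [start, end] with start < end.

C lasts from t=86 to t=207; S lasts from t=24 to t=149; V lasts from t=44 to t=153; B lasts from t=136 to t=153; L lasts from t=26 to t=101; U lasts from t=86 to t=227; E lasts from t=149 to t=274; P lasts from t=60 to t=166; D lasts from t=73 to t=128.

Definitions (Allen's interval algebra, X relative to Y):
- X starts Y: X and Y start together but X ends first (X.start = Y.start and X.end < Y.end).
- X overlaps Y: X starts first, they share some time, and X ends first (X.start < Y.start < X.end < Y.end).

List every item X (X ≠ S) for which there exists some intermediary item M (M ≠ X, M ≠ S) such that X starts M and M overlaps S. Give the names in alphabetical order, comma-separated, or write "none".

Target S = [t=24, t=149].
Intermediaries M with M overlaps S: none.
Union: none.

none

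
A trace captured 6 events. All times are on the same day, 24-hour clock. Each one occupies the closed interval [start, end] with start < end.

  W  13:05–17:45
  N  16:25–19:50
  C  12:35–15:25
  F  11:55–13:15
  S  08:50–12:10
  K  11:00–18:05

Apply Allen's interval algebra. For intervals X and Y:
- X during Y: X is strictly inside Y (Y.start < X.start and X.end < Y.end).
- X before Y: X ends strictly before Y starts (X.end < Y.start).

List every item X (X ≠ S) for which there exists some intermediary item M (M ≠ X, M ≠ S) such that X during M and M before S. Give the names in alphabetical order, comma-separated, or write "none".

Target S = [08:50, 12:10].
Intermediaries M with M before S: none.
Union: none.

none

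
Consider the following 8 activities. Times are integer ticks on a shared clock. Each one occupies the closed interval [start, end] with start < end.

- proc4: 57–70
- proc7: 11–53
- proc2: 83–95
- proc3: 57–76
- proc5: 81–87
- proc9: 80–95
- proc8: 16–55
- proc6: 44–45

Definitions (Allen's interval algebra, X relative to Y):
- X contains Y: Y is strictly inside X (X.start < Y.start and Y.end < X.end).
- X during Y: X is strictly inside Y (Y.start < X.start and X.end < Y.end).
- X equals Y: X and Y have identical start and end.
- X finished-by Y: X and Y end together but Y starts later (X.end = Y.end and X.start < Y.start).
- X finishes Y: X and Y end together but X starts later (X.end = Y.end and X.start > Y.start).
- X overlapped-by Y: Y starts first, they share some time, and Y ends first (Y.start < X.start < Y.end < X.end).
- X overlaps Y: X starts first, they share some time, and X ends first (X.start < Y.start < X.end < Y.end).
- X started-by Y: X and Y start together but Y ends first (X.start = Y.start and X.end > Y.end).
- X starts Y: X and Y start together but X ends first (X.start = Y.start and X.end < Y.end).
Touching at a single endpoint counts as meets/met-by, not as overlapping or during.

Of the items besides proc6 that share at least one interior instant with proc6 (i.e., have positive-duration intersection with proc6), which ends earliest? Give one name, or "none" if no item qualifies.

proc7

Target proc6 = [44, 45].
proc2 [83, 95] → after → excluded.
proc3 [57, 76] → after → excluded.
proc4 [57, 70] → after → excluded.
proc5 [81, 87] → after → excluded.
proc7 [11, 53] → contains → candidate.
proc8 [16, 55] → contains → candidate.
proc9 [80, 95] → after → excluded.
Among candidates, earliest end is 53 → proc7.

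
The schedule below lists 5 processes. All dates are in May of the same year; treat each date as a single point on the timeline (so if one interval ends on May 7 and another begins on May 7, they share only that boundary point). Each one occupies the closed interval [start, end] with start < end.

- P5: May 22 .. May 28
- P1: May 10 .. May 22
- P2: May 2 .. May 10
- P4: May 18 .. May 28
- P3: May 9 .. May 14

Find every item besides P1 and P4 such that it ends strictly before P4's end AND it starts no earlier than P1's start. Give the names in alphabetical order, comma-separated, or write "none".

Conditions: its end is strictly before P4's end (X.end < May 28) AND its start is no earlier than P1's start (X.start >= May 10).
P2: end May 10 < May 28? ✓; start May 2 >= May 10? ✗ → no.
P3: end May 14 < May 28? ✓; start May 9 >= May 10? ✗ → no.
P5: end May 28 < May 28? ✗; start May 22 >= May 10? ✓ → no.
Result: none.

none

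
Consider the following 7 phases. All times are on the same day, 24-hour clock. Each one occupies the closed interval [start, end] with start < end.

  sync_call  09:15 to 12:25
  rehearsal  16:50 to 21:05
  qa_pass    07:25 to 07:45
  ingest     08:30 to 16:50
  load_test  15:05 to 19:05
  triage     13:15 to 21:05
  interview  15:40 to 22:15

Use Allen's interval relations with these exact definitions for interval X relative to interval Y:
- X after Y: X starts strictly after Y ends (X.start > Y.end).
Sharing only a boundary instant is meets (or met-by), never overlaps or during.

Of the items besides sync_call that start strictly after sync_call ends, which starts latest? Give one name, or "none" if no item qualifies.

Target sync_call = [09:15, 12:25].
ingest [08:30, 16:50] → contains → excluded.
interview [15:40, 22:15] → after → candidate.
load_test [15:05, 19:05] → after → candidate.
qa_pass [07:25, 07:45] → before → excluded.
rehearsal [16:50, 21:05] → after → candidate.
triage [13:15, 21:05] → after → candidate.
Among candidates, latest start is 16:50 → rehearsal.

rehearsal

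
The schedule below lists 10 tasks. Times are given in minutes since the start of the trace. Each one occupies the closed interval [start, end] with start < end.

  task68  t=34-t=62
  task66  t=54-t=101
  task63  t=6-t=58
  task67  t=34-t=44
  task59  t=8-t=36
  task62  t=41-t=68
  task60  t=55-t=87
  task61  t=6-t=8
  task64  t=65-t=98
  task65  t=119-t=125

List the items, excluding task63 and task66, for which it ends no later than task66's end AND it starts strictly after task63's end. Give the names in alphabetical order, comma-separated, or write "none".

Conditions: its end is no later than task66's end (X.end <= t=101) AND its start is strictly after task63's end (X.start > t=58).
task59: end t=36 <= t=101? ✓; start t=8 > t=58? ✗ → no.
task60: end t=87 <= t=101? ✓; start t=55 > t=58? ✗ → no.
task61: end t=8 <= t=101? ✓; start t=6 > t=58? ✗ → no.
task62: end t=68 <= t=101? ✓; start t=41 > t=58? ✗ → no.
task64: end t=98 <= t=101? ✓; start t=65 > t=58? ✓ → yes.
task65: end t=125 <= t=101? ✗; start t=119 > t=58? ✓ → no.
task67: end t=44 <= t=101? ✓; start t=34 > t=58? ✗ → no.
task68: end t=62 <= t=101? ✓; start t=34 > t=58? ✗ → no.
Result: task64.

task64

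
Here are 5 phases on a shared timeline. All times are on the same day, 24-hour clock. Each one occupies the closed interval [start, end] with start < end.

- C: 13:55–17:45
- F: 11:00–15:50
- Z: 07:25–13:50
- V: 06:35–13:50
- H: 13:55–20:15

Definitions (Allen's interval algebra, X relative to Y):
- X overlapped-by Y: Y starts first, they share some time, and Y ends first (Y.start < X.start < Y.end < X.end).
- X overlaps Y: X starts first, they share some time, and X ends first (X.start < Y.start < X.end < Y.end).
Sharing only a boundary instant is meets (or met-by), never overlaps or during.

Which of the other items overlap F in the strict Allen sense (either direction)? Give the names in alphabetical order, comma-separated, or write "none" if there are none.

C, H, V, Z

Target F = [11:00, 15:50].
C [13:55, 17:45] → overlapped-by → yes.
H [13:55, 20:15] → overlapped-by → yes.
V [06:35, 13:50] → overlaps → yes.
Z [07:25, 13:50] → overlaps → yes.
Result: C, H, V, Z.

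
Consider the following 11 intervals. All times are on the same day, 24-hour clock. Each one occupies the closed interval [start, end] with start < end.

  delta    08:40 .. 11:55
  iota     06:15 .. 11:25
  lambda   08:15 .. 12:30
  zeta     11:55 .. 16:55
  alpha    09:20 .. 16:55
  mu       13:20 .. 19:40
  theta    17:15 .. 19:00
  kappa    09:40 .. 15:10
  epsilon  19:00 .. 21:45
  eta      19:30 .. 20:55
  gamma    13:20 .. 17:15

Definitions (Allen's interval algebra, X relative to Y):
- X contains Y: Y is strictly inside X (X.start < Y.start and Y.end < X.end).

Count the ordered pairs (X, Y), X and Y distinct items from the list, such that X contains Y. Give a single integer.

Checking all 110 ordered pairs for relation 'contains'; matching pairs in alphabetical order:
(alpha, kappa): alpha contains kappa ✓
(epsilon, eta): epsilon contains eta ✓
(lambda, delta): lambda contains delta ✓
(mu, theta): mu contains theta ✓
Count: 4.

4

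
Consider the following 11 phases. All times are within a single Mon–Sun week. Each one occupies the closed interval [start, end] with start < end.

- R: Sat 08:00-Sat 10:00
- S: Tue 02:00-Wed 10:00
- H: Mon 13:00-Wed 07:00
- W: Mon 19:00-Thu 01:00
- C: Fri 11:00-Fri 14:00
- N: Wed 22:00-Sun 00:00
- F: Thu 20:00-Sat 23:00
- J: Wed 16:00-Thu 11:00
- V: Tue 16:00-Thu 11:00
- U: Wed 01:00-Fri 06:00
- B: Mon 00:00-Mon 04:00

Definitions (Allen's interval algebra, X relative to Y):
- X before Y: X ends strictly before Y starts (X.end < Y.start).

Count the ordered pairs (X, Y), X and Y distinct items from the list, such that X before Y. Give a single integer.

Checking all 110 ordered pairs for relation 'before'; matching pairs in alphabetical order:
(B, C): B before C ✓
(B, F): B before F ✓
(B, H): B before H ✓
(B, J): B before J ✓
(B, N): B before N ✓
(B, R): B before R ✓
(B, S): B before S ✓
(B, U): B before U ✓
(B, V): B before V ✓
(B, W): B before W ✓
(C, R): C before R ✓
(H, C): H before C ✓
(H, F): H before F ✓
(H, J): H before J ✓
(H, N): H before N ✓
(H, R): H before R ✓
(J, C): J before C ✓
(J, F): J before F ✓
(J, R): J before R ✓
(S, C): S before C ✓
(S, F): S before F ✓
(S, J): S before J ✓
(S, N): S before N ✓
(S, R): S before R ✓
... plus 8 further pairs not listed.
Count: 32.

32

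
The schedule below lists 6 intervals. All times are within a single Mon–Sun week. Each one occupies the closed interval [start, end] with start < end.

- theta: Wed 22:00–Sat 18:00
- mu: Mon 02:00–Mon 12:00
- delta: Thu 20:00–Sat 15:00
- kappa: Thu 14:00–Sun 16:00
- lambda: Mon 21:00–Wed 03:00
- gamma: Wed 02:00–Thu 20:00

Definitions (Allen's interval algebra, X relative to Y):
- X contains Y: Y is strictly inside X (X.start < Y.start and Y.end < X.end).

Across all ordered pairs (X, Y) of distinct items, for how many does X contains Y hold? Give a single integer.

Checking all 30 ordered pairs for relation 'contains'; matching pairs in alphabetical order:
(kappa, delta): kappa contains delta ✓
(theta, delta): theta contains delta ✓
Count: 2.

2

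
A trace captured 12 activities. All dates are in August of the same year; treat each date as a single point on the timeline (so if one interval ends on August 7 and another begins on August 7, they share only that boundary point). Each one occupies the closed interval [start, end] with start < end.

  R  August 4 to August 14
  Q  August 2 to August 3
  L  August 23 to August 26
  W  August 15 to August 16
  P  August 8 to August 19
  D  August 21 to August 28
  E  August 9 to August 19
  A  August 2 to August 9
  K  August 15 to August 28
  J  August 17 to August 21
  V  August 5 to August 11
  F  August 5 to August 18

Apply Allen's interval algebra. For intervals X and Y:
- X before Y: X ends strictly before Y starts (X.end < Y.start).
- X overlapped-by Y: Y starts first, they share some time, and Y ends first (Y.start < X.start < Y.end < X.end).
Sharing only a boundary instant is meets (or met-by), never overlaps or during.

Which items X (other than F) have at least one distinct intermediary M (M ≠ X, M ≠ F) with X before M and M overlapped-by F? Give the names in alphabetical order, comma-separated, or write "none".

A, Q, R, V, W

Target F = [August 5, August 18].
Intermediaries M with M overlapped-by F: E, J, K, P.
Via E — items with X before E: Q.
Via J — items with X before J: A, Q, R, V, W.
Via K — items with X before K: A, Q, R, V.
Via P — items with X before P: Q.
Union: A, Q, R, V, W.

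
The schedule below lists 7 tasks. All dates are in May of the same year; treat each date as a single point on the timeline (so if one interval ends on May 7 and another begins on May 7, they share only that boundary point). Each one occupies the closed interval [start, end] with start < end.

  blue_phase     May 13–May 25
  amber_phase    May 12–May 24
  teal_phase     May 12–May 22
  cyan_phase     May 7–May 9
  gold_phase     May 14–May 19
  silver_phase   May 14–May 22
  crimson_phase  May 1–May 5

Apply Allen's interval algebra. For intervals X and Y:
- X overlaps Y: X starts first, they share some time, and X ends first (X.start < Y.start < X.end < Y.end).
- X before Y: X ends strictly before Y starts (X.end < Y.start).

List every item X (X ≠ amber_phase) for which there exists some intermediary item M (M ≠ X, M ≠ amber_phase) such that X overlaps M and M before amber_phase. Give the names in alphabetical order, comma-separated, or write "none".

Target amber_phase = [May 12, May 24].
Intermediaries M with M before amber_phase: crimson_phase, cyan_phase.
Via crimson_phase — items with X overlaps crimson_phase: none.
Via cyan_phase — items with X overlaps cyan_phase: none.
Union: none.

none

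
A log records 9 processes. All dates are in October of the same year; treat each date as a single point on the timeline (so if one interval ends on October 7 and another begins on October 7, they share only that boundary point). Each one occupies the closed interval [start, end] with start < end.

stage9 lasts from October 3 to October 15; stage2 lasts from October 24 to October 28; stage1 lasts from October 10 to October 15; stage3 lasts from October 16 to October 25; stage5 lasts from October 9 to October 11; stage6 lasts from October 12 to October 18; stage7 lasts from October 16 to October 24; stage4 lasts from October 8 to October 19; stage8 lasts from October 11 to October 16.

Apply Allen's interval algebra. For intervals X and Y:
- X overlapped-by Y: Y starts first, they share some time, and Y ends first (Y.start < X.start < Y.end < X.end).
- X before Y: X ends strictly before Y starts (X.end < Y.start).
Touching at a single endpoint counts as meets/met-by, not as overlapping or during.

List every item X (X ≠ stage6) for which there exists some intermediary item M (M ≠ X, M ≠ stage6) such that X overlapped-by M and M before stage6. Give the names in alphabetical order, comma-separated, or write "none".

stage1

Target stage6 = [October 12, October 18].
Intermediaries M with M before stage6: stage5.
Via stage5 — items with X overlapped-by stage5: stage1.
Union: stage1.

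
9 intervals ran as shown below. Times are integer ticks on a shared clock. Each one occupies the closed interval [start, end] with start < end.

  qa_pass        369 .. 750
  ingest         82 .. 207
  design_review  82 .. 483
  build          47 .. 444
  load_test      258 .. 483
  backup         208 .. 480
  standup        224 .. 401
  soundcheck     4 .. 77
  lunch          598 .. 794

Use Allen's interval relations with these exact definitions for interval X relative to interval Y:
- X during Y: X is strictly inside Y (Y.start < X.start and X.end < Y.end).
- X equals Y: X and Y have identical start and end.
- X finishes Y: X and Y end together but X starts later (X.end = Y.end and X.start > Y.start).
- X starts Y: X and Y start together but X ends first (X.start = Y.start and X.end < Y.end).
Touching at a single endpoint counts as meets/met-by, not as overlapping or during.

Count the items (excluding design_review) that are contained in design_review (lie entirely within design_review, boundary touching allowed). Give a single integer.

4

Target design_review = [82, 483].
backup [208, 480] → during → counts.
build [47, 444] → overlaps → no.
ingest [82, 207] → starts → counts.
load_test [258, 483] → finishes → counts.
lunch [598, 794] → after → no.
qa_pass [369, 750] → overlapped-by → no.
soundcheck [4, 77] → before → no.
standup [224, 401] → during → counts.
Total: 4.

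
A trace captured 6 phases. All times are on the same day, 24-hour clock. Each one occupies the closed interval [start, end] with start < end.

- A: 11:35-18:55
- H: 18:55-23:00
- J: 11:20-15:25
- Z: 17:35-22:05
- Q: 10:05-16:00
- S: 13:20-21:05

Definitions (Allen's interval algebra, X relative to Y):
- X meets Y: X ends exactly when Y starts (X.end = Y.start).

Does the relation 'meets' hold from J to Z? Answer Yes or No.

No

J = [11:20, 15:25], Z = [17:35, 22:05].
Actual relation of J to Z: before.
Asked whether 'meets' holds → No.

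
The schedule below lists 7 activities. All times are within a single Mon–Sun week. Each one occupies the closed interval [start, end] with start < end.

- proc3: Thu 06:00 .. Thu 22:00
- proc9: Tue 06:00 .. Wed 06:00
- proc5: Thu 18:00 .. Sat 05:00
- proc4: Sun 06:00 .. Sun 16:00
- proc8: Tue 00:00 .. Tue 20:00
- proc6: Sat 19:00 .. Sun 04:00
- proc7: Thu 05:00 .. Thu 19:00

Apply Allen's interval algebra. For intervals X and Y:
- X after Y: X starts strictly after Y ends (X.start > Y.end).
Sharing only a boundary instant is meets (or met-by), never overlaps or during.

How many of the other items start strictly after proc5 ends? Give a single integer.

Target proc5 = [Thu 18:00, Sat 05:00].
proc3 [Thu 06:00, Thu 22:00] → overlaps → no.
proc4 [Sun 06:00, Sun 16:00] → after → counts.
proc6 [Sat 19:00, Sun 04:00] → after → counts.
proc7 [Thu 05:00, Thu 19:00] → overlaps → no.
proc8 [Tue 00:00, Tue 20:00] → before → no.
proc9 [Tue 06:00, Wed 06:00] → before → no.
Total: 2.

2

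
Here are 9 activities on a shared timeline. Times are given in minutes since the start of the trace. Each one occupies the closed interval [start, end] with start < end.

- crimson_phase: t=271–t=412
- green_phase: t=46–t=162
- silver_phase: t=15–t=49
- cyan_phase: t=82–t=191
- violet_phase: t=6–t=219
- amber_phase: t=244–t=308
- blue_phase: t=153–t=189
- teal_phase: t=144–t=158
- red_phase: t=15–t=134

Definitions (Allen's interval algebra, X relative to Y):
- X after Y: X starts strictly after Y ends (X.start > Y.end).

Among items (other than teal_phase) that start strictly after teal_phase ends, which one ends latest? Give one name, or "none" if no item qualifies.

crimson_phase

Target teal_phase = [t=144, t=158].
amber_phase [t=244, t=308] → after → candidate.
blue_phase [t=153, t=189] → overlapped-by → excluded.
crimson_phase [t=271, t=412] → after → candidate.
cyan_phase [t=82, t=191] → contains → excluded.
green_phase [t=46, t=162] → contains → excluded.
red_phase [t=15, t=134] → before → excluded.
silver_phase [t=15, t=49] → before → excluded.
violet_phase [t=6, t=219] → contains → excluded.
Among candidates, latest end is t=412 → crimson_phase.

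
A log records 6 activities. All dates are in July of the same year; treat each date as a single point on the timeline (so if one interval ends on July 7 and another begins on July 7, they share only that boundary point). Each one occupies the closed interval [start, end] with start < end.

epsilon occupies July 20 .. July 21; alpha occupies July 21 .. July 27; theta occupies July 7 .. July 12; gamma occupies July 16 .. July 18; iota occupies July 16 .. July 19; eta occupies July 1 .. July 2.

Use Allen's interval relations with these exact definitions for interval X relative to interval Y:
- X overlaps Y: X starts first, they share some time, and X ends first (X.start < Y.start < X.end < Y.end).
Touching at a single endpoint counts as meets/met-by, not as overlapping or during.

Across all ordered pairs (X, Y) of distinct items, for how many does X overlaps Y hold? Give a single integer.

0

Checking all 30 ordered pairs for relation 'overlaps'; matching pairs in alphabetical order:
No pair satisfies it.
Count: 0.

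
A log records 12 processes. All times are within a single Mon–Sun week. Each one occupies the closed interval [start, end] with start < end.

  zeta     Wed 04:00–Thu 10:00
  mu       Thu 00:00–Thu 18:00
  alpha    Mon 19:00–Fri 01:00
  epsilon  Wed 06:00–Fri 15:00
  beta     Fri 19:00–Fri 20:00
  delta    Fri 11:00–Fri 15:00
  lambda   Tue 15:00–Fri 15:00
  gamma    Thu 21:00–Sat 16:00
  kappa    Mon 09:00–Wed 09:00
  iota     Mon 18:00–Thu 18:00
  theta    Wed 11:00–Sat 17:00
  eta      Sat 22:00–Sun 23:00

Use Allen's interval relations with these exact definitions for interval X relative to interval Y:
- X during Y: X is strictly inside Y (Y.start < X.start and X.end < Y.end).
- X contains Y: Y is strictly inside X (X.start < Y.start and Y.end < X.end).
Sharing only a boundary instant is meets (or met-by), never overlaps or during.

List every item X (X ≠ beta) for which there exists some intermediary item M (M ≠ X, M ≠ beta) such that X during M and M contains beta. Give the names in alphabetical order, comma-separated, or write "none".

delta, gamma, mu

Target beta = [Fri 19:00, Fri 20:00].
Intermediaries M with M contains beta: gamma, theta.
Via gamma — items with X during gamma: delta.
Via theta — items with X during theta: delta, gamma, mu.
Union: delta, gamma, mu.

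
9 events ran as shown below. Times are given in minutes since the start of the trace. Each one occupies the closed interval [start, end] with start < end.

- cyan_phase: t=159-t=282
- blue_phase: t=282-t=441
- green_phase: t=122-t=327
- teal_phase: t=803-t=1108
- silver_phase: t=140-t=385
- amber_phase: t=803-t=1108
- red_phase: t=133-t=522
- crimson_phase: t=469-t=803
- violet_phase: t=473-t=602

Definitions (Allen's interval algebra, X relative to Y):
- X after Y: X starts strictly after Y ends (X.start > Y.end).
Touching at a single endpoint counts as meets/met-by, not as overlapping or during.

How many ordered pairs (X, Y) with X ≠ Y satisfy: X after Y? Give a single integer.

Checking all 72 ordered pairs for relation 'after'; matching pairs in alphabetical order:
(amber_phase, blue_phase): amber_phase after blue_phase ✓
(amber_phase, cyan_phase): amber_phase after cyan_phase ✓
(amber_phase, green_phase): amber_phase after green_phase ✓
(amber_phase, red_phase): amber_phase after red_phase ✓
(amber_phase, silver_phase): amber_phase after silver_phase ✓
(amber_phase, violet_phase): amber_phase after violet_phase ✓
(crimson_phase, blue_phase): crimson_phase after blue_phase ✓
(crimson_phase, cyan_phase): crimson_phase after cyan_phase ✓
(crimson_phase, green_phase): crimson_phase after green_phase ✓
(crimson_phase, silver_phase): crimson_phase after silver_phase ✓
(teal_phase, blue_phase): teal_phase after blue_phase ✓
(teal_phase, cyan_phase): teal_phase after cyan_phase ✓
(teal_phase, green_phase): teal_phase after green_phase ✓
(teal_phase, red_phase): teal_phase after red_phase ✓
(teal_phase, silver_phase): teal_phase after silver_phase ✓
(teal_phase, violet_phase): teal_phase after violet_phase ✓
(violet_phase, blue_phase): violet_phase after blue_phase ✓
(violet_phase, cyan_phase): violet_phase after cyan_phase ✓
(violet_phase, green_phase): violet_phase after green_phase ✓
(violet_phase, silver_phase): violet_phase after silver_phase ✓
Count: 20.

20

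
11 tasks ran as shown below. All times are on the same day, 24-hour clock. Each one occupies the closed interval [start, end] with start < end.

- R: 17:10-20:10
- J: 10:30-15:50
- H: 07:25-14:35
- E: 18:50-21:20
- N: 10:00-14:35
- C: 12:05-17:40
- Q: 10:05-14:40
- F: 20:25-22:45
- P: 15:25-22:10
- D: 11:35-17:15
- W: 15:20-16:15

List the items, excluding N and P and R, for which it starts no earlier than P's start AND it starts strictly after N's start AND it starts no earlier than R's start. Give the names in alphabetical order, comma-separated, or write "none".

Conditions: its start is no earlier than P's start (X.start >= 15:25) AND its start is strictly after N's start (X.start > 10:00) AND its start is no earlier than R's start (X.start >= 17:10).
C: start 12:05 >= 15:25? ✗; start 12:05 > 10:00? ✓; start 12:05 >= 17:10? ✗ → no.
D: start 11:35 >= 15:25? ✗; start 11:35 > 10:00? ✓; start 11:35 >= 17:10? ✗ → no.
E: start 18:50 >= 15:25? ✓; start 18:50 > 10:00? ✓; start 18:50 >= 17:10? ✓ → yes.
F: start 20:25 >= 15:25? ✓; start 20:25 > 10:00? ✓; start 20:25 >= 17:10? ✓ → yes.
H: start 07:25 >= 15:25? ✗; start 07:25 > 10:00? ✗; start 07:25 >= 17:10? ✗ → no.
J: start 10:30 >= 15:25? ✗; start 10:30 > 10:00? ✓; start 10:30 >= 17:10? ✗ → no.
Q: start 10:05 >= 15:25? ✗; start 10:05 > 10:00? ✓; start 10:05 >= 17:10? ✗ → no.
W: start 15:20 >= 15:25? ✗; start 15:20 > 10:00? ✓; start 15:20 >= 17:10? ✗ → no.
Result: E, F.

E, F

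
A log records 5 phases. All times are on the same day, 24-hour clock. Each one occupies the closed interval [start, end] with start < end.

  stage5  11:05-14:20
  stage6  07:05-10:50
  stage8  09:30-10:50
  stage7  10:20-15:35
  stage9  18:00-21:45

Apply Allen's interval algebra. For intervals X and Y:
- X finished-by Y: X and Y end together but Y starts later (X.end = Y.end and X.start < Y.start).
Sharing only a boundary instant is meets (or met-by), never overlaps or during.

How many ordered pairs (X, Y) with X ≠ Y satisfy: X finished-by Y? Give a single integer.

Checking all 20 ordered pairs for relation 'finished-by'; matching pairs in alphabetical order:
(stage6, stage8): stage6 finished-by stage8 ✓
Count: 1.

1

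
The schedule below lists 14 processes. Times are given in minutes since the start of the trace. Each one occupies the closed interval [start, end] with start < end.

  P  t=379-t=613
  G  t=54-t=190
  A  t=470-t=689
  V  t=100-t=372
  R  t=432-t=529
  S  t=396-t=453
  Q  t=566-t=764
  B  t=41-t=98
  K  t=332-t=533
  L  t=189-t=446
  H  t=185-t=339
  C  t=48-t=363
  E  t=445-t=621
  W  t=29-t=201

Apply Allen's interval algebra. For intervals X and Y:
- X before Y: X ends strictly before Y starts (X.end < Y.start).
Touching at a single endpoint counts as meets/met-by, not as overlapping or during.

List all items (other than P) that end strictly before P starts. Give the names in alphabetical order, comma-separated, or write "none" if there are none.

Target P = [t=379, t=613].
A [t=470, t=689] → overlapped-by → no.
B [t=41, t=98] → before → yes.
C [t=48, t=363] → before → yes.
E [t=445, t=621] → overlapped-by → no.
G [t=54, t=190] → before → yes.
H [t=185, t=339] → before → yes.
K [t=332, t=533] → overlaps → no.
L [t=189, t=446] → overlaps → no.
Q [t=566, t=764] → overlapped-by → no.
R [t=432, t=529] → during → no.
S [t=396, t=453] → during → no.
V [t=100, t=372] → before → yes.
W [t=29, t=201] → before → yes.
Result: B, C, G, H, V, W.

B, C, G, H, V, W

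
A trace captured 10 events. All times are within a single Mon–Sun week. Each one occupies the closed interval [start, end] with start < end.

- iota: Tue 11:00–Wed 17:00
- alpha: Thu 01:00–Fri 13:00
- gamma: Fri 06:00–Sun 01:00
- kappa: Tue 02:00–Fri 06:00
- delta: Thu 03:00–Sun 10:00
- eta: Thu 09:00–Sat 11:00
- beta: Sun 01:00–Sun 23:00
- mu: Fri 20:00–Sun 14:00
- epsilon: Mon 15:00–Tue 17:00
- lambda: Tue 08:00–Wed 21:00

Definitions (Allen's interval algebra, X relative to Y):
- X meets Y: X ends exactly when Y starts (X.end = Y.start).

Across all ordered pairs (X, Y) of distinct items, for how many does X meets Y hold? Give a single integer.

2

Checking all 90 ordered pairs for relation 'meets'; matching pairs in alphabetical order:
(gamma, beta): gamma meets beta ✓
(kappa, gamma): kappa meets gamma ✓
Count: 2.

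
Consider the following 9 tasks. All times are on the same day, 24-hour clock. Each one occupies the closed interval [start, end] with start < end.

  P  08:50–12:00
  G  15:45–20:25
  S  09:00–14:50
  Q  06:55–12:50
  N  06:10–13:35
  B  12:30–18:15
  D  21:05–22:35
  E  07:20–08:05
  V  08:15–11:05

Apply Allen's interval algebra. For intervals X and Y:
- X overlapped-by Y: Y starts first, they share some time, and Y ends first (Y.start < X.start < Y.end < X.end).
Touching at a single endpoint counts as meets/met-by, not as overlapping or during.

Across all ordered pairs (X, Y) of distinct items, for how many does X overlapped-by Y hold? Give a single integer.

9

Checking all 72 ordered pairs for relation 'overlapped-by'; matching pairs in alphabetical order:
(B, N): B overlapped-by N ✓
(B, Q): B overlapped-by Q ✓
(B, S): B overlapped-by S ✓
(G, B): G overlapped-by B ✓
(P, V): P overlapped-by V ✓
(S, N): S overlapped-by N ✓
(S, P): S overlapped-by P ✓
(S, Q): S overlapped-by Q ✓
(S, V): S overlapped-by V ✓
Count: 9.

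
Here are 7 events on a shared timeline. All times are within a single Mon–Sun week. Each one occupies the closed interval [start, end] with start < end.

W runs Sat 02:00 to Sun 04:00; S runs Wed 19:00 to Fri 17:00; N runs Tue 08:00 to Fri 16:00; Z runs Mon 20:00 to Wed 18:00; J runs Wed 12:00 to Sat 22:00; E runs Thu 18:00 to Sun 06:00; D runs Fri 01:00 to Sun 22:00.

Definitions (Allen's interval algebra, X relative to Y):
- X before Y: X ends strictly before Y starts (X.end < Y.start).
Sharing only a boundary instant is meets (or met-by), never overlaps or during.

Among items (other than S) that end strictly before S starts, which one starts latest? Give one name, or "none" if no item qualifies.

Target S = [Wed 19:00, Fri 17:00].
D [Fri 01:00, Sun 22:00] → overlapped-by → excluded.
E [Thu 18:00, Sun 06:00] → overlapped-by → excluded.
J [Wed 12:00, Sat 22:00] → contains → excluded.
N [Tue 08:00, Fri 16:00] → overlaps → excluded.
W [Sat 02:00, Sun 04:00] → after → excluded.
Z [Mon 20:00, Wed 18:00] → before → candidate.
Among candidates, latest start is Mon 20:00 → Z.

Z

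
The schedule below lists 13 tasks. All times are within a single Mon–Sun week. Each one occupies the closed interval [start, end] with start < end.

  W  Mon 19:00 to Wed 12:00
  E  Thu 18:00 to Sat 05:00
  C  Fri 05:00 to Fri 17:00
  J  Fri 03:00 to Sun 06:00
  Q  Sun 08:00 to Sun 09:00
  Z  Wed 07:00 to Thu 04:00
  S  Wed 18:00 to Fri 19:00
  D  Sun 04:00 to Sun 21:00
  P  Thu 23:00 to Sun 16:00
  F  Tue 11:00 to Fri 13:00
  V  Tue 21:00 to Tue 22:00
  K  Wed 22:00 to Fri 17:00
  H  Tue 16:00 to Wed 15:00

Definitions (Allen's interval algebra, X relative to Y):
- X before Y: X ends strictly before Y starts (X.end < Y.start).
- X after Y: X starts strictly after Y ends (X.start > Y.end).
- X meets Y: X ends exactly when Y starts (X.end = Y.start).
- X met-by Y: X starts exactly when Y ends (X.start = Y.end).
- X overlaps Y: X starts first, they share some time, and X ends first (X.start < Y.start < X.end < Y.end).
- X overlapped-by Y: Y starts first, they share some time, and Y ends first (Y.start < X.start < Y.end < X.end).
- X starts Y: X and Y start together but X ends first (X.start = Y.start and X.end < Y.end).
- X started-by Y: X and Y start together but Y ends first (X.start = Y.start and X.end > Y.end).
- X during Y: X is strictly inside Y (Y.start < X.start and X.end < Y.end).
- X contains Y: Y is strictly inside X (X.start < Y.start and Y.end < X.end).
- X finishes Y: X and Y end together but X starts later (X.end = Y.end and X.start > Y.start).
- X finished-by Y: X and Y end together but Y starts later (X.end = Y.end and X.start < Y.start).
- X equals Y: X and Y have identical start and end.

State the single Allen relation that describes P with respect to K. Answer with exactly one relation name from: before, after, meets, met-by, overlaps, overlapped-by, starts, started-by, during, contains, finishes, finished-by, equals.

P = [Thu 23:00, Sun 16:00]; K = [Wed 22:00, Fri 17:00].
Compare endpoints: P.start > K.start, P.start < K.end, P.end > K.start, P.end > K.end.
That pattern is 'overlapped-by'.

overlapped-by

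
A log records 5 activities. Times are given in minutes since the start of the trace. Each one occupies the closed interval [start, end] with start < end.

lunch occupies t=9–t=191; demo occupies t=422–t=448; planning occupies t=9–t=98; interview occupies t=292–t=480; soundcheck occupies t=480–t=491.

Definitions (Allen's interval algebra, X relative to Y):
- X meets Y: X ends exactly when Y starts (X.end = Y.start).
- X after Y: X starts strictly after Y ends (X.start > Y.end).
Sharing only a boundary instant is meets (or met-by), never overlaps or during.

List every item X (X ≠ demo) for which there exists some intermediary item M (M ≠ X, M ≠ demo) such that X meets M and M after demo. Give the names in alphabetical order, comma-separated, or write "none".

Target demo = [t=422, t=448].
Intermediaries M with M after demo: soundcheck.
Via soundcheck — items with X meets soundcheck: interview.
Union: interview.

interview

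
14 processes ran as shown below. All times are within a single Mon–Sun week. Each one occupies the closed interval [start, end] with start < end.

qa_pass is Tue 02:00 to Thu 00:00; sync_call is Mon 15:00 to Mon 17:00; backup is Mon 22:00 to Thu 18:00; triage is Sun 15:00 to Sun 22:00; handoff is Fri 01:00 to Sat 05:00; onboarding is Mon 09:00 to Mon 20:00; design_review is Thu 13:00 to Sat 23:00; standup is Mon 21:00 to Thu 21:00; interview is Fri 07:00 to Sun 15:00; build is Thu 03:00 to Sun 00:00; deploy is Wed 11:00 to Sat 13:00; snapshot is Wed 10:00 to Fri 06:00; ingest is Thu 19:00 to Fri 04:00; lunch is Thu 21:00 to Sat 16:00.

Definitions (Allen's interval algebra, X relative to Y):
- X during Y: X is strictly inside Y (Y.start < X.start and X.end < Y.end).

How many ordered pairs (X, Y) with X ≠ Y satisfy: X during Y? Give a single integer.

15

Checking all 182 ordered pairs for relation 'during'; matching pairs in alphabetical order:
(backup, standup): backup during standup ✓
(design_review, build): design_review during build ✓
(handoff, build): handoff during build ✓
(handoff, deploy): handoff during deploy ✓
(handoff, design_review): handoff during design_review ✓
(handoff, lunch): handoff during lunch ✓
(ingest, build): ingest during build ✓
(ingest, deploy): ingest during deploy ✓
(ingest, design_review): ingest during design_review ✓
(ingest, snapshot): ingest during snapshot ✓
(lunch, build): lunch during build ✓
(lunch, design_review): lunch during design_review ✓
(qa_pass, backup): qa_pass during backup ✓
(qa_pass, standup): qa_pass during standup ✓
(sync_call, onboarding): sync_call during onboarding ✓
Count: 15.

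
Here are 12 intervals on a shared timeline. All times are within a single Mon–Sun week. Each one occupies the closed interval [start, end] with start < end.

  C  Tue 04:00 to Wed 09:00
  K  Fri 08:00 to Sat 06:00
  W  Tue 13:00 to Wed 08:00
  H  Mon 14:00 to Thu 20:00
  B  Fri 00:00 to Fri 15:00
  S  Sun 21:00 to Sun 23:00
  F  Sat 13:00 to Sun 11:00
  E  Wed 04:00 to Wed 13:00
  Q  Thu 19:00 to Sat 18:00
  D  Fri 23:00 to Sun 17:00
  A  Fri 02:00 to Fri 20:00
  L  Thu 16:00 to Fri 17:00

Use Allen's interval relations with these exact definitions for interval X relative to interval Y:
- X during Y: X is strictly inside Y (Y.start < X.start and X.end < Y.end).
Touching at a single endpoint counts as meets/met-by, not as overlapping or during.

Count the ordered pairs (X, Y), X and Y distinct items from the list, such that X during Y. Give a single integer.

9

Checking all 132 ordered pairs for relation 'during'; matching pairs in alphabetical order:
(A, Q): A during Q ✓
(B, L): B during L ✓
(B, Q): B during Q ✓
(C, H): C during H ✓
(E, H): E during H ✓
(F, D): F during D ✓
(K, Q): K during Q ✓
(W, C): W during C ✓
(W, H): W during H ✓
Count: 9.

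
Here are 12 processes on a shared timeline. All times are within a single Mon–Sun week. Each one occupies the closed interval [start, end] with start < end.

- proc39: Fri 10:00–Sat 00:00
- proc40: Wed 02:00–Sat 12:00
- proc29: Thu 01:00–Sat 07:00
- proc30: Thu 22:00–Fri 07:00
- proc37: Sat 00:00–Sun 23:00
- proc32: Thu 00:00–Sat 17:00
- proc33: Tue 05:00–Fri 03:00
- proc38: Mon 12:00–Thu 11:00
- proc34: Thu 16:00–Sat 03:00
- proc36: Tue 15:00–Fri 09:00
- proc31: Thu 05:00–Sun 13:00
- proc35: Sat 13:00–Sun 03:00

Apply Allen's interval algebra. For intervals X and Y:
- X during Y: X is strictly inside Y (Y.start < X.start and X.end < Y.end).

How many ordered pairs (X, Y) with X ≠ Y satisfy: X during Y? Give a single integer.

19

Checking all 132 ordered pairs for relation 'during'; matching pairs in alphabetical order:
(proc29, proc32): proc29 during proc32 ✓
(proc29, proc40): proc29 during proc40 ✓
(proc30, proc29): proc30 during proc29 ✓
(proc30, proc31): proc30 during proc31 ✓
(proc30, proc32): proc30 during proc32 ✓
(proc30, proc34): proc30 during proc34 ✓
(proc30, proc36): proc30 during proc36 ✓
(proc30, proc40): proc30 during proc40 ✓
(proc34, proc29): proc34 during proc29 ✓
(proc34, proc31): proc34 during proc31 ✓
(proc34, proc32): proc34 during proc32 ✓
(proc34, proc40): proc34 during proc40 ✓
(proc35, proc31): proc35 during proc31 ✓
(proc35, proc37): proc35 during proc37 ✓
(proc39, proc29): proc39 during proc29 ✓
(proc39, proc31): proc39 during proc31 ✓
(proc39, proc32): proc39 during proc32 ✓
(proc39, proc34): proc39 during proc34 ✓
(proc39, proc40): proc39 during proc40 ✓
Count: 19.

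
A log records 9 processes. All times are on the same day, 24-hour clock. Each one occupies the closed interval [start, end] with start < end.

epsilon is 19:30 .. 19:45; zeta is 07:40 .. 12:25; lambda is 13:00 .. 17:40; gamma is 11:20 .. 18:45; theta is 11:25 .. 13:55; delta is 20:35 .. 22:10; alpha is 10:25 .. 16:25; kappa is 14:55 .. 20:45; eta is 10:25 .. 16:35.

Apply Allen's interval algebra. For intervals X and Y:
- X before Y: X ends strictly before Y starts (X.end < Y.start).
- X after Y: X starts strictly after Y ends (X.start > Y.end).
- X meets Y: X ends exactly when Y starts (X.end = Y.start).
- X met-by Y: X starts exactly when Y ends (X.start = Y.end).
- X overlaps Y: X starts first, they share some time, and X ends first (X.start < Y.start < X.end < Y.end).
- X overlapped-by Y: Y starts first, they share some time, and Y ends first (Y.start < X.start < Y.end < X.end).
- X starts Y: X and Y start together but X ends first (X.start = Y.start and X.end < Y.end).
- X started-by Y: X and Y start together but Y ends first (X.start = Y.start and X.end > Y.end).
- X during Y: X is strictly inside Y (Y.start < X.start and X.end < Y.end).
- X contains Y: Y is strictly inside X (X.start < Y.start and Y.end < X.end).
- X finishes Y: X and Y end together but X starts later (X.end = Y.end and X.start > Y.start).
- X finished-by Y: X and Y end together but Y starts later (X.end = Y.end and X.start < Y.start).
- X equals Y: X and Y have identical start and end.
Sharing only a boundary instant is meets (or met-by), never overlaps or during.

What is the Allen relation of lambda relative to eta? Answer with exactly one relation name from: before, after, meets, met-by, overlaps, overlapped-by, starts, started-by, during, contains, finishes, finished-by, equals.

lambda = [13:00, 17:40]; eta = [10:25, 16:35].
Compare endpoints: lambda.start > eta.start, lambda.start < eta.end, lambda.end > eta.start, lambda.end > eta.end.
That pattern is 'overlapped-by'.

overlapped-by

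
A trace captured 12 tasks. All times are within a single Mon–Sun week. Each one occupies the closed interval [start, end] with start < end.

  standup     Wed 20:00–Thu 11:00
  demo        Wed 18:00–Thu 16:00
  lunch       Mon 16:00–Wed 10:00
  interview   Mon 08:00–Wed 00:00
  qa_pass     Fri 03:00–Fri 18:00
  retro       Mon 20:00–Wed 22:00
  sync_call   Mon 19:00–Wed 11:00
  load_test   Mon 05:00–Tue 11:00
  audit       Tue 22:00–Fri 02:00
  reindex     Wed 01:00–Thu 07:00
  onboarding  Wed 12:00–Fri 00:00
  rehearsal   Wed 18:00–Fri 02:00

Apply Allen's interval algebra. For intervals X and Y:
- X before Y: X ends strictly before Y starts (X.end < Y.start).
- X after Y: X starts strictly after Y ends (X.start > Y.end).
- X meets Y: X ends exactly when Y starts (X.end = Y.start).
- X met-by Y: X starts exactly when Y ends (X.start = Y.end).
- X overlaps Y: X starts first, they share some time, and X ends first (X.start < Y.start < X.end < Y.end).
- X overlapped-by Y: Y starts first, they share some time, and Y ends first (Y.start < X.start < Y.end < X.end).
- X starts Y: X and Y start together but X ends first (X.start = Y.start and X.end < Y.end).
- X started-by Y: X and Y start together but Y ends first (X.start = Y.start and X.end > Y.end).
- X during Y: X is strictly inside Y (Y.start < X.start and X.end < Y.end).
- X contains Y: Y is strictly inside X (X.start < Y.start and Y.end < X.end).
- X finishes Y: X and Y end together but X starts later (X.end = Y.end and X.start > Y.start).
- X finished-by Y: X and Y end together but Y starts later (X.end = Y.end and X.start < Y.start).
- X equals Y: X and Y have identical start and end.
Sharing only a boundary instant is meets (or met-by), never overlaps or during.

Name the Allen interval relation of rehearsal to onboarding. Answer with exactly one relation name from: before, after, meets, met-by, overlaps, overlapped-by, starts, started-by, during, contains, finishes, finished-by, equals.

rehearsal = [Wed 18:00, Fri 02:00]; onboarding = [Wed 12:00, Fri 00:00].
Compare endpoints: rehearsal.start > onboarding.start, rehearsal.start < onboarding.end, rehearsal.end > onboarding.start, rehearsal.end > onboarding.end.
That pattern is 'overlapped-by'.

overlapped-by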